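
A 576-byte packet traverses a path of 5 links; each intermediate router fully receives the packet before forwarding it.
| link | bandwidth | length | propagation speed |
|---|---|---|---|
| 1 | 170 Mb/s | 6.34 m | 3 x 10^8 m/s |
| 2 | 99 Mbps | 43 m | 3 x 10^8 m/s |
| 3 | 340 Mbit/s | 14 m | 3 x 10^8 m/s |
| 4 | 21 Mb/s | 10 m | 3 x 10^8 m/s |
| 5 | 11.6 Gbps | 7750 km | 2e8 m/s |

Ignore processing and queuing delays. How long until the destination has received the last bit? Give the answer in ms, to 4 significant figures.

L = 576 × 8 = 4608 bits.
Transmission delays (L/R per hop): 0.0271059, 0.0465455, 0.0135529, 0.219429, 0.000397241 ms; sum = 0.30703 ms.
Propagation delays (d/s per hop): 2.11333e-05, 0.000143333, 4.66667e-05, 3.33333e-05, 38.75 ms; sum = 38.7502 ms.
End-to-end = 39.06 ms.

39.06 ms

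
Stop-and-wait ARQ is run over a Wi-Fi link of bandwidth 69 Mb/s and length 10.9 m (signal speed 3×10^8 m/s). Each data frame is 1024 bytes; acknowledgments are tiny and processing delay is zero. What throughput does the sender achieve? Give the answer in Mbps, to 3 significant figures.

69.0 Mbps

t_tx = L/R = 8192/69000000 = 0.000118725 s.
t_prop = 10.9/300000000 = 3.63333e-08 s; RTT = 7.26667e-08 s.
Cycle = t_tx + RTT = 0.000118797 s.
Throughput = L / cycle = 8192 / 0.000118797 = 69.0 Mbps.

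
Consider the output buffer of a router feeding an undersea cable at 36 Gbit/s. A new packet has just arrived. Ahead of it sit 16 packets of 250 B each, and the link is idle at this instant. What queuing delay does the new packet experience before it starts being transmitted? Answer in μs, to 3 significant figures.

0.889 μs

Each queued packet: L/R = 2000/36000000000 = 0.0555556 μs.
16 queued → 0.888889 μs.
Queuing delay = 0.889 μs.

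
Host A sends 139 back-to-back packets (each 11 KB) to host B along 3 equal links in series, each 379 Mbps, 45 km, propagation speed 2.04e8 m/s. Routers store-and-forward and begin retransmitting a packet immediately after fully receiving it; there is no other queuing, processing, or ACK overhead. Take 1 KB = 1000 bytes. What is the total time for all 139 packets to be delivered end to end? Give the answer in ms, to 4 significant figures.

Per-hop transmission t_tx = L/R = 88000/379000000 = 0.23219 ms.
Per-hop propagation t_prop = 45000/204000000 = 0.220588 ms.
Pipeline fill: first packet needs 3·t_tx to clear all hops; remaining 138 packets each add one t_tx.
Total = (3+139-1)·t_tx + 3·t_prop = 141·0.23219 + 3·0.220588 = 33.40 ms.

33.40 ms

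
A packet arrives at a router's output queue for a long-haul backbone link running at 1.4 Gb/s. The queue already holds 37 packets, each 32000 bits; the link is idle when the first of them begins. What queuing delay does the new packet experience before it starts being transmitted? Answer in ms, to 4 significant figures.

0.8457 ms

Each queued packet: L/R = 32000/1400000000 = 0.0228571 ms.
37 queued → 0.845714 ms.
Queuing delay = 0.8457 ms.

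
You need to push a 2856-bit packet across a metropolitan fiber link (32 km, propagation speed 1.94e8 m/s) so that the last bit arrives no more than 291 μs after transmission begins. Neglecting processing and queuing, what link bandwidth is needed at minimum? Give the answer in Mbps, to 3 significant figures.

22.7 Mbps

Propagation delay = 32000 / 194000000 = 164.948 μs.
Transmission budget = 291 − 164.948 = 126.052 μs.
R ≥ L / t_tx = 2856 bits / 0.000126052 s = 22.7 Mbps.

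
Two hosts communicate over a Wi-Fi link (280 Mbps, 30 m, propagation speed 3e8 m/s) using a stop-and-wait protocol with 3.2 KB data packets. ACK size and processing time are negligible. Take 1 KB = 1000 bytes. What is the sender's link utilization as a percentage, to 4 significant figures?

t_tx = L/R = 25600/280000000 = 9.14286e-05 s.
t_prop = 30/300000000 = 1e-07 s; RTT = 2e-07 s.
Cycle = t_tx + RTT = 9.16286e-05 s.
Utilization = t_tx / cycle = 9.14286e-05/9.16286e-05 = 99.78 %.

99.78 %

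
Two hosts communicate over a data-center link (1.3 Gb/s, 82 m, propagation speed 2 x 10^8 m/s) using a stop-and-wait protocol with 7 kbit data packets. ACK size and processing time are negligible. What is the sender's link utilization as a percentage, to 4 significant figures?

86.78 %

t_tx = L/R = 7000/1300000000 = 5.38462e-06 s.
t_prop = 82/200000000 = 4.1e-07 s; RTT = 8.2e-07 s.
Cycle = t_tx + RTT = 6.20462e-06 s.
Utilization = t_tx / cycle = 5.38462e-06/6.20462e-06 = 86.78 %.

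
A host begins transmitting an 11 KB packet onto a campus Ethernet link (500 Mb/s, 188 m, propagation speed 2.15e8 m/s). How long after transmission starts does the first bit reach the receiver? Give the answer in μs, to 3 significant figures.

First bit experiences only propagation delay: d/s = 188/215000000 = 0.874 μs.

0.874 μs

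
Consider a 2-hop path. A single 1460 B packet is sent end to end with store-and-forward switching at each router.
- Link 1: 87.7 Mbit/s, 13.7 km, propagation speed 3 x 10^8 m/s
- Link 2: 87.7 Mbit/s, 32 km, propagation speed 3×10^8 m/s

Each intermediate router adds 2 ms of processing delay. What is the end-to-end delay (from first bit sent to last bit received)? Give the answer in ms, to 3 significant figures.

2.42 ms

L = 1460 × 8 = 11680 bits.
Transmission delay per hop = L/R = 11680/87700000 = 0.133181 ms; 2 hops → 0.266363 ms.
Propagation delays (d/s per hop): 0.0456667, 0.106667 ms; sum = 0.152333 ms.
Processing at 1 router(s): 1 × 2 ms = 2 ms.
End-to-end = 2.42 ms.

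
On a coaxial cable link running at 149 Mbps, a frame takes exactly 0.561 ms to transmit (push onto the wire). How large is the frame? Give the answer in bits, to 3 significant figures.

83600 bits

L = R × t_tx = 149000000 b/s × 0.000561 s = 83589 bits.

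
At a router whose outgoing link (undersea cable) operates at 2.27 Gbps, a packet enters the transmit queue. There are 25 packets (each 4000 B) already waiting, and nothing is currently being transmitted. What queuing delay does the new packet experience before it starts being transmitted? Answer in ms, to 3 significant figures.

0.352 ms

Each queued packet: L/R = 32000/2270000000 = 0.0140969 ms.
25 queued → 0.352423 ms.
Queuing delay = 0.352 ms.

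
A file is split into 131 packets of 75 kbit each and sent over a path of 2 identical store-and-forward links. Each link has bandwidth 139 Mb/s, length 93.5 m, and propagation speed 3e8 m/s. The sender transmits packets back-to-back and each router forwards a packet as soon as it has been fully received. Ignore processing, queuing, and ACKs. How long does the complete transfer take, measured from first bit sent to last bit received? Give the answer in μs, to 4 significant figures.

Per-hop transmission t_tx = L/R = 75000/139000000 = 539.568 μs.
Per-hop propagation t_prop = 93.5/300000000 = 0.311667 μs.
Pipeline fill: first packet needs 2·t_tx to clear all hops; remaining 130 packets each add one t_tx.
Total = (2+131-1)·t_tx + 2·t_prop = 132·539.568 + 2·0.311667 = 71220 μs.

71220 μs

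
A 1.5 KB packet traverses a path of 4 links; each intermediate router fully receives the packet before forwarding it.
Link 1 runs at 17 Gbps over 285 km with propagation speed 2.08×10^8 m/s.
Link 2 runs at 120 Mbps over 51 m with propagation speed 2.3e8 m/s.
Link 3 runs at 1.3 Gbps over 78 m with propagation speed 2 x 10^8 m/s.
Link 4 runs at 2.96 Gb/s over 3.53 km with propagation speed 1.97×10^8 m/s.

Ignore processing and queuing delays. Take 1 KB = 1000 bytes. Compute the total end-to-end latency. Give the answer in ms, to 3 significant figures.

L = 12000 bits.
Transmission delays (L/R per hop): 0.000705882, 0.1, 0.00923077, 0.00405405 ms; sum = 0.113991 ms.
Propagation delays (d/s per hop): 1.37019, 0.000221739, 0.00039, 0.0179188 ms; sum = 1.38872 ms.
End-to-end = 1.50 ms.

1.50 ms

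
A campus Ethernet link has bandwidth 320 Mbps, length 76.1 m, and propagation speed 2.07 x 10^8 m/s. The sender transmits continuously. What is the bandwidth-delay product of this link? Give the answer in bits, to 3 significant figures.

Propagation delay = 76.1 / 2.07e+08 = 3.67633e-07 s.
BDP = R × t_prop = 320000000 × 3.67633e-07 = 117.643 bits.

118 bits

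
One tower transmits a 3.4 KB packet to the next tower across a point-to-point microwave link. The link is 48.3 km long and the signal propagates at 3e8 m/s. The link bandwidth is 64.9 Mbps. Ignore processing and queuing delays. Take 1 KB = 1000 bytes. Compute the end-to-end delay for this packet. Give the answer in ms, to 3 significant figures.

0.580 ms

L = 27200 bits.
Transmission delay = L/R = 27200 / 6.49e+07 = 0.419106 ms.
Propagation delay = d/s = 48300 m / 300000000 m/s = 0.161 ms.
Total = 0.580 ms.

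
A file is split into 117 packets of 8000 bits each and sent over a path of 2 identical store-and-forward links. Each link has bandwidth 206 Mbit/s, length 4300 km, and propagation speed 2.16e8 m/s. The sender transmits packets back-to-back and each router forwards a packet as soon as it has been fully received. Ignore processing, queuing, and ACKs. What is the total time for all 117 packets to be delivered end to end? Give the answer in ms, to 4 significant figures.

44.40 ms

Per-hop transmission t_tx = L/R = 8000/206000000 = 0.038835 ms.
Per-hop propagation t_prop = 4300000/216000000 = 19.9074 ms.
Pipeline fill: first packet needs 2·t_tx to clear all hops; remaining 116 packets each add one t_tx.
Total = (2+117-1)·t_tx + 2·t_prop = 118·0.038835 + 2·19.9074 = 44.40 ms.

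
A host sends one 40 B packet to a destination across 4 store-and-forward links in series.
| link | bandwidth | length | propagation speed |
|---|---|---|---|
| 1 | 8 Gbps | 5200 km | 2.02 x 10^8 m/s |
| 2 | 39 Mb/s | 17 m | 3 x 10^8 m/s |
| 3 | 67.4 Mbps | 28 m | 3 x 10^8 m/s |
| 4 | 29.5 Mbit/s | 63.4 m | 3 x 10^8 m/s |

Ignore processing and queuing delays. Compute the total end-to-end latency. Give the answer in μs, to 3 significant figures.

L = 40 × 8 = 320 bits.
Transmission delays (L/R per hop): 0.04, 8.20513, 4.74777, 10.8475 μs; sum = 23.8404 μs.
Propagation delays (d/s per hop): 25742.6, 0.0566667, 0.0933333, 0.211333 μs; sum = 25742.9 μs.
End-to-end = 25800 μs.

25800 μs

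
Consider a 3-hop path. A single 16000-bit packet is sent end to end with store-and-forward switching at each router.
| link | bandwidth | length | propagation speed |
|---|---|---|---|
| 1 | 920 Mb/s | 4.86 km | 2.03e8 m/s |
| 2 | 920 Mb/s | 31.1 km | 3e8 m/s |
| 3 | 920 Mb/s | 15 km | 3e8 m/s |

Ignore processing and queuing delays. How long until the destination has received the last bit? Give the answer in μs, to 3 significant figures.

230 μs

Transmission delay per hop = L/R = 16000/920000000 = 17.3913 μs; 3 hops → 52.1739 μs.
Propagation delays (d/s per hop): 23.9409, 103.667, 50 μs; sum = 177.608 μs.
End-to-end = 230 μs.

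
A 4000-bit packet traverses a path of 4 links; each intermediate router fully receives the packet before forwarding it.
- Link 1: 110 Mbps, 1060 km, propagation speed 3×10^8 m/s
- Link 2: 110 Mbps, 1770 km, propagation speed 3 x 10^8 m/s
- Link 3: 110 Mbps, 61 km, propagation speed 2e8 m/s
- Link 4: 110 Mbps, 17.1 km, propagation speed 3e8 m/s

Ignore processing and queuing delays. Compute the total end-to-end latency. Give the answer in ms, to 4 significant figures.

Transmission delay per hop = L/R = 4000/110000000 = 0.0363636 ms; 4 hops → 0.145455 ms.
Propagation delays (d/s per hop): 3.53333, 5.9, 0.305, 0.057 ms; sum = 9.79533 ms.
End-to-end = 9.941 ms.

9.941 ms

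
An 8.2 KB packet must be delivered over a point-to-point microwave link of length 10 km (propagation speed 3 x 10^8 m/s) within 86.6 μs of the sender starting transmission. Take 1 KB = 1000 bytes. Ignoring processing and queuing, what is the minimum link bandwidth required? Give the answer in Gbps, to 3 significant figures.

L = 65600 bits.
Propagation delay = 10000 / 300000000 = 33.3333 μs.
Transmission budget = 86.6 − 33.3333 = 53.2667 μs.
R ≥ L / t_tx = 65600 bits / 5.32667e-05 s = 1.23 Gbps.

1.23 Gbps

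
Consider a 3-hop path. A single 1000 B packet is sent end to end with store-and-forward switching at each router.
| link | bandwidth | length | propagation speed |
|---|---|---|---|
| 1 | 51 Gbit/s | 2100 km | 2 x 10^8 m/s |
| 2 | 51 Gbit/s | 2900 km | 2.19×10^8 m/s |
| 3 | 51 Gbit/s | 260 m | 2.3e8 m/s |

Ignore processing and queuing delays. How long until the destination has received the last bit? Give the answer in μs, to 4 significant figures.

23740 μs

L = 1000 × 8 = 8000 bits.
Transmission delay per hop = L/R = 8000/51000000000 = 0.156863 μs; 3 hops → 0.470588 μs.
Propagation delays (d/s per hop): 10500, 13242, 1.13043 μs; sum = 23743.1 μs.
End-to-end = 23740 μs.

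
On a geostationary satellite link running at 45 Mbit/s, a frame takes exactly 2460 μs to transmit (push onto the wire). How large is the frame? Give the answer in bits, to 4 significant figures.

L = R × t_tx = 45000000 b/s × 0.00246 s = 110700 bits.

110700 bits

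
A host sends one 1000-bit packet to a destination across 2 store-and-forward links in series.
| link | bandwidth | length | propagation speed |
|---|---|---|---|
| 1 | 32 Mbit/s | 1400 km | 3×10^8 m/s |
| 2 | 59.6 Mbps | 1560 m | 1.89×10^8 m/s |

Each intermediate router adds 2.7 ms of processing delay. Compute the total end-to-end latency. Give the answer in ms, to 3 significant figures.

7.42 ms

Transmission delays (L/R per hop): 0.03125, 0.0167785 ms; sum = 0.0480285 ms.
Propagation delays (d/s per hop): 4.66667, 0.00825397 ms; sum = 4.67492 ms.
Processing at 1 router(s): 1 × 2.7 ms = 2.7 ms.
End-to-end = 7.42 ms.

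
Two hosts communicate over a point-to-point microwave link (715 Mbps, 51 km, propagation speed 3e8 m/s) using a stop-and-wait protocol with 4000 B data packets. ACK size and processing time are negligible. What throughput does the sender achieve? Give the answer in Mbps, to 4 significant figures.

83.17 Mbps

t_tx = L/R = 32000/715000000 = 4.47552e-05 s.
t_prop = 51000/300000000 = 0.00017 s; RTT = 0.00034 s.
Cycle = t_tx + RTT = 0.000384755 s.
Throughput = L / cycle = 32000 / 0.000384755 = 83.17 Mbps.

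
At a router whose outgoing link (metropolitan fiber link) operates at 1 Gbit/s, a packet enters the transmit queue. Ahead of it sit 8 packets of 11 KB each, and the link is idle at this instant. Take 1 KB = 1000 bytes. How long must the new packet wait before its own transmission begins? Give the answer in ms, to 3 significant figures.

Each queued packet: L/R = 88000/1000000000 = 0.088 ms.
8 queued → 0.704 ms.
Queuing delay = 0.704 ms.

0.704 ms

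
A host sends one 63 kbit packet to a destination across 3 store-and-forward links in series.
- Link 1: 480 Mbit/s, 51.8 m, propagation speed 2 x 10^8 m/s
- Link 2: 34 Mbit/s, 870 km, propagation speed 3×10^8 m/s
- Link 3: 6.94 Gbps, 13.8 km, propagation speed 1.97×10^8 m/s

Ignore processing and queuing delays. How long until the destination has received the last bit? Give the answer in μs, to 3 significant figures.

4960 μs

L = 63000 bits.
Transmission delays (L/R per hop): 131.25, 1852.94, 9.07781 μs; sum = 1993.27 μs.
Propagation delays (d/s per hop): 0.259, 2900, 70.0508 μs; sum = 2970.31 μs.
End-to-end = 4960 μs.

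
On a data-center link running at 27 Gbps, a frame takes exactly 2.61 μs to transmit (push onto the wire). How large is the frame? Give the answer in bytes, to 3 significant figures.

8810 bytes

L = R × t_tx = 27000000000 b/s × 2.61e-06 s = 70470 bits.
In bytes: 70470 / 8 = 8810 bytes.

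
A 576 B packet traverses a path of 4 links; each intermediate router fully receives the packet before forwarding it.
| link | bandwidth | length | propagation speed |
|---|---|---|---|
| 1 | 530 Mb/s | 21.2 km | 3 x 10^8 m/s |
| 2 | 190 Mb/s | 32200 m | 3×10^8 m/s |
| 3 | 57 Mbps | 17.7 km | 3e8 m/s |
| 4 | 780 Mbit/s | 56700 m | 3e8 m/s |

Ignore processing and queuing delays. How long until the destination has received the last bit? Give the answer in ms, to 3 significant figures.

0.546 ms

L = 576 × 8 = 4608 bits.
Transmission delays (L/R per hop): 0.00869434, 0.0242526, 0.0808421, 0.00590769 ms; sum = 0.119697 ms.
Propagation delays (d/s per hop): 0.0706667, 0.107333, 0.059, 0.189 ms; sum = 0.426 ms.
End-to-end = 0.546 ms.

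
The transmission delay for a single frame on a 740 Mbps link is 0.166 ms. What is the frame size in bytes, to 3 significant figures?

15400 bytes

L = R × t_tx = 740000000 b/s × 0.000166 s = 122840 bits.
In bytes: 122840 / 8 = 15400 bytes.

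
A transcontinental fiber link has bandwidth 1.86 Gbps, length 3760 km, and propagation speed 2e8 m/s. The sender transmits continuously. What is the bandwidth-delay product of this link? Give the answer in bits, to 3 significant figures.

Propagation delay = 3760000 / 200000000 = 0.0188 s.
BDP = R × t_prop = 1860000000 × 0.0188 = 34968000 bits.

35000000 bits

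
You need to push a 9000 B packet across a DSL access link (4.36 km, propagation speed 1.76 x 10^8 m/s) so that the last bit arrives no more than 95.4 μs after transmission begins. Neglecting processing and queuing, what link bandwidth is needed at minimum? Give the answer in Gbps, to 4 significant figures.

1.019 Gbps

L = 72000 bits.
Propagation delay = 4360 / 176000000 = 24.7727 μs.
Transmission budget = 95.4 − 24.7727 = 70.6273 μs.
R ≥ L / t_tx = 72000 bits / 7.06273e-05 s = 1.019 Gbps.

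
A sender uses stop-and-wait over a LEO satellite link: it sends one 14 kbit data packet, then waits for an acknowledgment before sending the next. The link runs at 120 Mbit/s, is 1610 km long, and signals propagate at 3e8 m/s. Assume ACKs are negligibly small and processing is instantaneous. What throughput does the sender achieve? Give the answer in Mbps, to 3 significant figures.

t_tx = L/R = 14000/120000000 = 0.000116667 s.
t_prop = 1610000/300000000 = 0.00536667 s; RTT = 0.0107333 s.
Cycle = t_tx + RTT = 0.01085 s.
Throughput = L / cycle = 14000 / 0.01085 = 1.29 Mbps.

1.29 Mbps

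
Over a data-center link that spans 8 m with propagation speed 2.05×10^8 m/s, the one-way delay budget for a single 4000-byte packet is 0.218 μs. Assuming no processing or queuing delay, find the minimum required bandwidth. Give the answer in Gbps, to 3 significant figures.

L = 32000 bits.
Propagation delay = 8 / 2.05e+08 = 0.0390244 μs.
Transmission budget = 0.218 − 0.0390244 = 0.178976 μs.
R ≥ L / t_tx = 32000 bits / 1.78976e-07 s = 179 Gbps.

179 Gbps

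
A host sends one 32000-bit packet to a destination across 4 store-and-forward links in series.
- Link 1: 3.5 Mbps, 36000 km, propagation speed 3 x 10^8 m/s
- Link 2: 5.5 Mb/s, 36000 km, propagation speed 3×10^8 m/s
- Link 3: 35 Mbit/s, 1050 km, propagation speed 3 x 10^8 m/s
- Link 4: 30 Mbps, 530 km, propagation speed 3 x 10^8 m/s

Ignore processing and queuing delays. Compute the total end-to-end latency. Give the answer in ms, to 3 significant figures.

Transmission delays (L/R per hop): 9.14286, 5.81818, 0.914286, 1.06667 ms; sum = 16.942 ms.
Propagation delays (d/s per hop): 120, 120, 3.5, 1.76667 ms; sum = 245.267 ms.
End-to-end = 262 ms.

262 ms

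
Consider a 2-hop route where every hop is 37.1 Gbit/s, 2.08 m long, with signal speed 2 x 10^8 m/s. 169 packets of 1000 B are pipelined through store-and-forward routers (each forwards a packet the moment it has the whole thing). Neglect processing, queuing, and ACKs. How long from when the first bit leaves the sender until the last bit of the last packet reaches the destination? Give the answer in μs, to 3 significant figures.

36.7 μs

Per-hop transmission t_tx = L/R = 8000/37100000000 = 0.215633 μs.
Per-hop propagation t_prop = 2.08/200000000 = 0.0104 μs.
Pipeline fill: first packet needs 2·t_tx to clear all hops; remaining 168 packets each add one t_tx.
Total = (2+169-1)·t_tx + 2·t_prop = 170·0.215633 + 2·0.0104 = 36.7 μs.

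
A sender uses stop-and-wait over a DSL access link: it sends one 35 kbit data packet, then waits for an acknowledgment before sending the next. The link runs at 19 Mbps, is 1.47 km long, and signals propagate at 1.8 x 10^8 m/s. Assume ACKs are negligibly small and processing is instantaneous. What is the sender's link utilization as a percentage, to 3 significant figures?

t_tx = L/R = 35000/19000000 = 0.00184211 s.
t_prop = 1470/180000000 = 8.16667e-06 s; RTT = 1.63333e-05 s.
Cycle = t_tx + RTT = 0.00185844 s.
Utilization = t_tx / cycle = 0.00184211/0.00185844 = 99.1 %.

99.1 %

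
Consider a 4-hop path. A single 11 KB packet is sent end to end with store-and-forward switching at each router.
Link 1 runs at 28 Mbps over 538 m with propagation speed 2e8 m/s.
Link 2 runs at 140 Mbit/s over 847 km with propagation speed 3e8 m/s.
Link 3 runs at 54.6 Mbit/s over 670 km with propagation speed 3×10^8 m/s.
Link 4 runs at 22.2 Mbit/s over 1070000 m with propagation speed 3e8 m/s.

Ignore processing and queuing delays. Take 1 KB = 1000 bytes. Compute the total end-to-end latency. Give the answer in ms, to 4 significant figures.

17.97 ms

L = 88000 bits.
Transmission delays (L/R per hop): 3.14286, 0.628571, 1.61172, 3.96396 ms; sum = 9.34711 ms.
Propagation delays (d/s per hop): 0.00269, 2.82333, 2.23333, 3.56667 ms; sum = 8.62602 ms.
End-to-end = 17.97 ms.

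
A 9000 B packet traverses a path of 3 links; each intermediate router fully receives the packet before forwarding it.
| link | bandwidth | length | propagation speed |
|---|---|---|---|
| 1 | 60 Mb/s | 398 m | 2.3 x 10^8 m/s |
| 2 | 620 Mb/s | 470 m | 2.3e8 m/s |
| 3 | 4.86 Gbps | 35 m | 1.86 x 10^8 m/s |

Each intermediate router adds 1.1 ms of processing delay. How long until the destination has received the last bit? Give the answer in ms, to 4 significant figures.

L = 9000 × 8 = 72000 bits.
Transmission delays (L/R per hop): 1.2, 0.116129, 0.0148148 ms; sum = 1.33094 ms.
Propagation delays (d/s per hop): 0.00173043, 0.00204348, 0.000188172 ms; sum = 0.00396209 ms.
Processing at 2 router(s): 2 × 1.1 ms = 2.2 ms.
End-to-end = 3.535 ms.

3.535 ms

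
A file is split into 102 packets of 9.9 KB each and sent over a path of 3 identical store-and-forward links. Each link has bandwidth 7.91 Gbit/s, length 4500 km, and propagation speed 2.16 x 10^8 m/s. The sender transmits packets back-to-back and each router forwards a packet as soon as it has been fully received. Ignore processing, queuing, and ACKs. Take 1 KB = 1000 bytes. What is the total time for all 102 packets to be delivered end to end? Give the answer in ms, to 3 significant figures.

63.5 ms

Per-hop transmission t_tx = L/R = 79200/7910000000 = 0.0100126 ms.
Per-hop propagation t_prop = 4500000/216000000 = 20.8333 ms.
Pipeline fill: first packet needs 3·t_tx to clear all hops; remaining 101 packets each add one t_tx.
Total = (3+102-1)·t_tx + 3·t_prop = 104·0.0100126 + 3·20.8333 = 63.5 ms.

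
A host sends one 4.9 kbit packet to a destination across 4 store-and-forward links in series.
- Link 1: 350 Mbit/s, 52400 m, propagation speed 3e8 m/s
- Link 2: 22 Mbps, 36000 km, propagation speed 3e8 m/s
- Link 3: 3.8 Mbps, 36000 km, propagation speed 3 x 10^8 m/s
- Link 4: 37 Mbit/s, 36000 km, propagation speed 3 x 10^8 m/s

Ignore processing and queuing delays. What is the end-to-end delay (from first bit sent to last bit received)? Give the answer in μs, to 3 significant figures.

362000 μs

L = 4900 bits.
Transmission delays (L/R per hop): 14, 222.727, 1289.47, 132.432 μs; sum = 1658.63 μs.
Propagation delays (d/s per hop): 174.667, 120000, 120000, 120000 μs; sum = 360175 μs.
End-to-end = 362000 μs.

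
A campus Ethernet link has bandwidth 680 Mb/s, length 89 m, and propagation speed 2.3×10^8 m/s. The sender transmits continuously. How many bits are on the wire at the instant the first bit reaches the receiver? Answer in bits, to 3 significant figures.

Propagation delay = 89 / 2.3e+08 = 3.86957e-07 s.
BDP = R × t_prop = 680000000 × 3.86957e-07 = 263.13 bits.

263 bits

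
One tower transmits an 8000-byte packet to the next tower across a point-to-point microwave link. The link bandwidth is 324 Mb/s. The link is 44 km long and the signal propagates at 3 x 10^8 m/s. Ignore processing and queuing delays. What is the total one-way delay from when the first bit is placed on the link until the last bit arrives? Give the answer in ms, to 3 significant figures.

0.344 ms

L = 8000 × 8 = 64000 bits.
Transmission delay = L/R = 64000 / 324000000 = 0.197531 ms.
Propagation delay = d/s = 44000 m / 300000000 m/s = 0.146667 ms.
Total = 0.344 ms.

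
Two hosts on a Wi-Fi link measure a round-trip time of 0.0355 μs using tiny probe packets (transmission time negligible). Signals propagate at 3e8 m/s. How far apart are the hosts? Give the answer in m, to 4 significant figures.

5.325 m

One-way propagation = RTT/2 = 0.01775 μs.
d = s × t = 300000000 × 1.775e-08 = 5.325 m.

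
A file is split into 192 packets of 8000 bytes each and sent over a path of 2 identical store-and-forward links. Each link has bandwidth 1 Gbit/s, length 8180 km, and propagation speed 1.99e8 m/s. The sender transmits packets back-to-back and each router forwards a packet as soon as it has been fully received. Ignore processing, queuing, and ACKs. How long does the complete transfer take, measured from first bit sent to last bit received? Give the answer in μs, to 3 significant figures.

Per-hop transmission t_tx = L/R = 64000/1000000000 = 64 μs.
Per-hop propagation t_prop = 8180000/199000000 = 41105.5 μs.
Pipeline fill: first packet needs 2·t_tx to clear all hops; remaining 191 packets each add one t_tx.
Total = (2+192-1)·t_tx + 2·t_prop = 193·64 + 2·41105.5 = 94600 μs.

94600 μs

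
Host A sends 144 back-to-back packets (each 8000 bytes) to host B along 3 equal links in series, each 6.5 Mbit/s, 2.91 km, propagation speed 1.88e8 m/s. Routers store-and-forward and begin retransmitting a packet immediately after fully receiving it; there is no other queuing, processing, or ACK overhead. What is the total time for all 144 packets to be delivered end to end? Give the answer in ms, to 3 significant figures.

Per-hop transmission t_tx = L/R = 64000/6500000 = 9.84615 ms.
Per-hop propagation t_prop = 2910/188000000 = 0.0154787 ms.
Pipeline fill: first packet needs 3·t_tx to clear all hops; remaining 143 packets each add one t_tx.
Total = (3+144-1)·t_tx + 3·t_prop = 146·9.84615 + 3·0.0154787 = 1440 ms.

1440 ms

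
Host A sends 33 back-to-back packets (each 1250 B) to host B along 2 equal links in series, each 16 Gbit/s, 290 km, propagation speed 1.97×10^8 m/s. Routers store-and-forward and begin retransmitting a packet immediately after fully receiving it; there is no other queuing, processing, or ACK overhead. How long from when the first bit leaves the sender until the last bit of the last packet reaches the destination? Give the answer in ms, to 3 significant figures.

2.97 ms

Per-hop transmission t_tx = L/R = 10000/16000000000 = 0.000625 ms.
Per-hop propagation t_prop = 290000/197000000 = 1.47208 ms.
Pipeline fill: first packet needs 2·t_tx to clear all hops; remaining 32 packets each add one t_tx.
Total = (2+33-1)·t_tx + 2·t_prop = 34·0.000625 + 2·1.47208 = 2.97 ms.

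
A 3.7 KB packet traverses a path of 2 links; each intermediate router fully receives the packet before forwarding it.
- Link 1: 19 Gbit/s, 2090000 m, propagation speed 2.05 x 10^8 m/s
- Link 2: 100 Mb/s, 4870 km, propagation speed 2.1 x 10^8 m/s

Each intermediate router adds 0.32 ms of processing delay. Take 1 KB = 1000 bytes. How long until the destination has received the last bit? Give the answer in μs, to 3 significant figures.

L = 29600 bits.
Transmission delays (L/R per hop): 1.55789, 296 μs; sum = 297.558 μs.
Propagation delays (d/s per hop): 10195.1, 23190.5 μs; sum = 33385.6 μs.
Processing at 1 router(s): 1 × 0.32 ms = 320 μs.
End-to-end = 34000 μs.

34000 μs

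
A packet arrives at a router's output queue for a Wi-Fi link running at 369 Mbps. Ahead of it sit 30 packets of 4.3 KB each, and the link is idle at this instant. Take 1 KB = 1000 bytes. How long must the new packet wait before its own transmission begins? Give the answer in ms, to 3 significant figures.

2.80 ms

Each queued packet: L/R = 34400/369000000 = 0.0932249 ms.
30 queued → 2.79675 ms.
Queuing delay = 2.80 ms.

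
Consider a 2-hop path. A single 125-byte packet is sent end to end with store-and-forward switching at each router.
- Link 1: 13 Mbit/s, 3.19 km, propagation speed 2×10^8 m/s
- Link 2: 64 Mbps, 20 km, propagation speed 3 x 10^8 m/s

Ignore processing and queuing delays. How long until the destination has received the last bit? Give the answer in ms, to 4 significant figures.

L = 125 × 8 = 1000 bits.
Transmission delays (L/R per hop): 0.0769231, 0.015625 ms; sum = 0.0925481 ms.
Propagation delays (d/s per hop): 0.01595, 0.0666667 ms; sum = 0.0826167 ms.
End-to-end = 0.1752 ms.

0.1752 ms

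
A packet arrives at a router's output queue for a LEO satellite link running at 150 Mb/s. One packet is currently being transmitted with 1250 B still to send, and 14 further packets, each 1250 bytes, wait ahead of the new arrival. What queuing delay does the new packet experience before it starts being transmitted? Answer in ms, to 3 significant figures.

1.00 ms

Each queued packet: L/R = 10000/150000000 = 0.0666667 ms.
14 queued → 0.933333 ms.
Plus remaining 10000 bits of current packet: 0.0666667 ms.
Queuing delay = 1.00 ms.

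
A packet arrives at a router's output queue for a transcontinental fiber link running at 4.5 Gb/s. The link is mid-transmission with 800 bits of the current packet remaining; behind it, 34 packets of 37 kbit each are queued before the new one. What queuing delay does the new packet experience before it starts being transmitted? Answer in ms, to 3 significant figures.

0.280 ms

Each queued packet: L/R = 37000/4500000000 = 0.00822222 ms.
34 queued → 0.279556 ms.
Plus remaining 800 bits of current packet: 0.000177778 ms.
Queuing delay = 0.280 ms.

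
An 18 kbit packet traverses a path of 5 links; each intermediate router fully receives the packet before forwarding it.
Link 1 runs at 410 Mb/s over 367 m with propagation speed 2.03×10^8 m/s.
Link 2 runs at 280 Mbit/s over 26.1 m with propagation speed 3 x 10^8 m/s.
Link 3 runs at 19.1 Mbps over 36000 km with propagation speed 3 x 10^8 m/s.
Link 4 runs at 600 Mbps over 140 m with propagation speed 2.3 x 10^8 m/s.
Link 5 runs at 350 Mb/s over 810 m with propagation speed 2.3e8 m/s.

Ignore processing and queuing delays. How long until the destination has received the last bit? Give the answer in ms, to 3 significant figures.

121 ms

L = 18000 bits.
Transmission delays (L/R per hop): 0.0439024, 0.0642857, 0.942408, 0.03, 0.0514286 ms; sum = 1.13203 ms.
Propagation delays (d/s per hop): 0.00180788, 8.7e-05, 120, 0.000608696, 0.00352174 ms; sum = 120.006 ms.
End-to-end = 121 ms.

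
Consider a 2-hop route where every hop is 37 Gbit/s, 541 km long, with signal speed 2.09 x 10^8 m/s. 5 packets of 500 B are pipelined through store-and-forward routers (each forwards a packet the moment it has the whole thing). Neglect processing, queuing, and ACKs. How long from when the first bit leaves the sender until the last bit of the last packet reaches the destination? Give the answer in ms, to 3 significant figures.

Per-hop transmission t_tx = L/R = 4000/37000000000 = 0.000108108 ms.
Per-hop propagation t_prop = 541000/209000000 = 2.58852 ms.
Pipeline fill: first packet needs 2·t_tx to clear all hops; remaining 4 packets each add one t_tx.
Total = (2+5-1)·t_tx + 2·t_prop = 6·0.000108108 + 2·2.58852 = 5.18 ms.

5.18 ms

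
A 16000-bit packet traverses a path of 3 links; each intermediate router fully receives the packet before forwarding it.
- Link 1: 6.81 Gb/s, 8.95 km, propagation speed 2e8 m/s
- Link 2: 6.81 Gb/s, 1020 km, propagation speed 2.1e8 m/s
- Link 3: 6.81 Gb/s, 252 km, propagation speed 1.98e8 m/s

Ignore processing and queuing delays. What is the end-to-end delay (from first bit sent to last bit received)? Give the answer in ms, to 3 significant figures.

6.18 ms

Transmission delay per hop = L/R = 16000/6810000000 = 0.00234949 ms; 3 hops → 0.00704846 ms.
Propagation delays (d/s per hop): 0.04475, 4.85714, 1.27273 ms; sum = 6.17462 ms.
End-to-end = 6.18 ms.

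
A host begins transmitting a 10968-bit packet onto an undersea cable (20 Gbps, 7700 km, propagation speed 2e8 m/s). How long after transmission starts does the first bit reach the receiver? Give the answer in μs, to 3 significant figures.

First bit experiences only propagation delay: d/s = 7700000/200000000 = 38500 μs.

38500 μs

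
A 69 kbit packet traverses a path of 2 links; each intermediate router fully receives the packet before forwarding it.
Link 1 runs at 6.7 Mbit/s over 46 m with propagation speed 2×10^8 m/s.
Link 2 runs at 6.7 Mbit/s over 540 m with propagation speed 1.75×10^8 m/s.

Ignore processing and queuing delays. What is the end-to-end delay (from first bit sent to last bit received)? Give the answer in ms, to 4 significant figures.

L = 69000 bits.
Transmission delay per hop = L/R = 69000/6700000 = 10.2985 ms; 2 hops → 20.597 ms.
Propagation delays (d/s per hop): 0.00023, 0.00308571 ms; sum = 0.00331571 ms.
End-to-end = 20.60 ms.

20.60 ms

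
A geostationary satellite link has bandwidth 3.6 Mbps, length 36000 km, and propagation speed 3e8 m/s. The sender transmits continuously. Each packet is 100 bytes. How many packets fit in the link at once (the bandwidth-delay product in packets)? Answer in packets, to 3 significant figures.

Propagation delay = 36000000 / 300000000 = 0.12 s.
BDP = R × t_prop = 3600000 × 0.12 = 432000 bits.
In packets of 800 bits: 540 packets.

540 packets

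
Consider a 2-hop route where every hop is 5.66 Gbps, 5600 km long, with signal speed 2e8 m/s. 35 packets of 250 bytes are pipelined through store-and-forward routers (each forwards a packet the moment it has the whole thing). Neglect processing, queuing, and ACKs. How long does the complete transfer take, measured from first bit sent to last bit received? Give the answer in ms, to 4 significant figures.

56.01 ms

Per-hop transmission t_tx = L/R = 2000/5660000000 = 0.000353357 ms.
Per-hop propagation t_prop = 5600000/200000000 = 28 ms.
Pipeline fill: first packet needs 2·t_tx to clear all hops; remaining 34 packets each add one t_tx.
Total = (2+35-1)·t_tx + 2·t_prop = 36·0.000353357 + 2·28 = 56.01 ms.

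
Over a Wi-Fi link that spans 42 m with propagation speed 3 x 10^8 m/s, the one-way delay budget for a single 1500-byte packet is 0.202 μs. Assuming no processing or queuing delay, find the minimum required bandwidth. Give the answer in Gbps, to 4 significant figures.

L = 12000 bits.
Propagation delay = 42 / 300000000 = 0.14 μs.
Transmission budget = 0.202 − 0.14 = 0.062 μs.
R ≥ L / t_tx = 12000 bits / 6.2e-08 s = 193.5 Gbps.

193.5 Gbps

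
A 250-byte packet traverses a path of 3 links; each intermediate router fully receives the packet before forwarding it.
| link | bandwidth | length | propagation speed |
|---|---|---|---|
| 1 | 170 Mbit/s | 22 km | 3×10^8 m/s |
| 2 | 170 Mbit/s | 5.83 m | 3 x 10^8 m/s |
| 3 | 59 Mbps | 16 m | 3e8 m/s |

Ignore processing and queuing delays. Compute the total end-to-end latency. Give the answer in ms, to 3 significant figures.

L = 250 × 8 = 2000 bits.
Transmission delays (L/R per hop): 0.0117647, 0.0117647, 0.0338983 ms; sum = 0.0574277 ms.
Propagation delays (d/s per hop): 0.0733333, 1.94333e-05, 5.33333e-05 ms; sum = 0.0734061 ms.
End-to-end = 0.131 ms.

0.131 ms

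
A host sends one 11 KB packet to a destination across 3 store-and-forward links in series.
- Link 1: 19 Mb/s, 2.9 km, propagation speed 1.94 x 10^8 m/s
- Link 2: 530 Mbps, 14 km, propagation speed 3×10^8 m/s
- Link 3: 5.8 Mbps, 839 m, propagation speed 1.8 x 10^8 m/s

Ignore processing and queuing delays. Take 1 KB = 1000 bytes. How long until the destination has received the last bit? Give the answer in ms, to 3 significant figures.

20.0 ms

L = 88000 bits.
Transmission delays (L/R per hop): 4.63158, 0.166038, 15.1724 ms; sum = 19.97 ms.
Propagation delays (d/s per hop): 0.0149485, 0.0466667, 0.00466111 ms; sum = 0.0662762 ms.
End-to-end = 20.0 ms.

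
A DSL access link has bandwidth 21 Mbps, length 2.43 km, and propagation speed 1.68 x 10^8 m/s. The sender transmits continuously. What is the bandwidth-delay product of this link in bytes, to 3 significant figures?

Propagation delay = 2430 / 168000000 = 1.44643e-05 s.
BDP = R × t_prop = 21000000 × 1.44643e-05 = 303.75 bits.
In bytes: 303.75/8 = 38.0 bytes.

38.0 bytes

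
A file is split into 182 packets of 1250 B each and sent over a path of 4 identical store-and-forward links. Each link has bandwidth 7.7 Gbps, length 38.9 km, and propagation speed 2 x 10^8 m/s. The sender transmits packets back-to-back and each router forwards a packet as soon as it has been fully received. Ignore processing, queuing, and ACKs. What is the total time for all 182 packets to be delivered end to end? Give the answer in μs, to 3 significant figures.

1020 μs

Per-hop transmission t_tx = L/R = 10000/7700000000 = 1.2987 μs.
Per-hop propagation t_prop = 38900/200000000 = 194.5 μs.
Pipeline fill: first packet needs 4·t_tx to clear all hops; remaining 181 packets each add one t_tx.
Total = (4+182-1)·t_tx + 4·t_prop = 185·1.2987 + 4·194.5 = 1020 μs.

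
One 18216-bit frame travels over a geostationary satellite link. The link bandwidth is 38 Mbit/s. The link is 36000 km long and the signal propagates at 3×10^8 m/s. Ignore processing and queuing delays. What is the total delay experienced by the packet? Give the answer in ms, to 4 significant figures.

Transmission delay = L/R = 18216 / 38000000 = 0.479368 ms.
Propagation delay = d/s = 36000000 m / 300000000 m/s = 120 ms.
Total = 120.5 ms.

120.5 ms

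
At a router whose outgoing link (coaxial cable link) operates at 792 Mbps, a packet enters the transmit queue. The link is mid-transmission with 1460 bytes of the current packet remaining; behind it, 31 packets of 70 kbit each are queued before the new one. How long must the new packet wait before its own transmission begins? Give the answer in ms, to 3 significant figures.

2.75 ms

Each queued packet: L/R = 70000/792000000 = 0.0883838 ms.
31 queued → 2.7399 ms.
Plus remaining 11680 bits of current packet: 0.0147475 ms.
Queuing delay = 2.75 ms.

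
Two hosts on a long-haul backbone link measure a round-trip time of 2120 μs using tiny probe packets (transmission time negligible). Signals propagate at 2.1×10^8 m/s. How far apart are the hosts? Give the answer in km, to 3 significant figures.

One-way propagation = RTT/2 = 1060 μs.
d = s × t = 210000000 × 0.00106 = 223 km.

223 km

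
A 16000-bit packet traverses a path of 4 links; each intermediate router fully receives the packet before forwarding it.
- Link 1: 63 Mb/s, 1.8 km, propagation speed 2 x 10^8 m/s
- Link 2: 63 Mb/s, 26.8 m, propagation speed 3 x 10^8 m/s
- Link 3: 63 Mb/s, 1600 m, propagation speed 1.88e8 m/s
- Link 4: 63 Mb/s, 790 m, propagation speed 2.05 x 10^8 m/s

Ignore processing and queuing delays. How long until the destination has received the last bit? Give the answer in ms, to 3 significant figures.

Transmission delay per hop = L/R = 16000/63000000 = 0.253968 ms; 4 hops → 1.01587 ms.
Propagation delays (d/s per hop): 0.009, 8.93333e-05, 0.00851064, 0.00385366 ms; sum = 0.0214536 ms.
End-to-end = 1.04 ms.

1.04 ms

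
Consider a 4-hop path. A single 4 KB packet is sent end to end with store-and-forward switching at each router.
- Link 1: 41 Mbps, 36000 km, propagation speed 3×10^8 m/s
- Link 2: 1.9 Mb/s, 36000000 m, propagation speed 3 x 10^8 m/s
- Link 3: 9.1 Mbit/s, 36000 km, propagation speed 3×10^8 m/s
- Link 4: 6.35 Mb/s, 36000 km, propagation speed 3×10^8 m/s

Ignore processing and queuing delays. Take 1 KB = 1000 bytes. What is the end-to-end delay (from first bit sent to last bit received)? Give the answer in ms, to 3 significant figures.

506 ms

L = 32000 bits.
Transmission delays (L/R per hop): 0.780488, 16.8421, 3.51648, 5.03937 ms; sum = 26.1784 ms.
Propagation delays (d/s per hop): 120, 120, 120, 120 ms; sum = 480 ms.
End-to-end = 506 ms.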